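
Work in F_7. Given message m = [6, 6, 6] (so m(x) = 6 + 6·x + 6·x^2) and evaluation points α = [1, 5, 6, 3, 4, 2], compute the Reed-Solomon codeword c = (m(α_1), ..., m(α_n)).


c = [4, 4, 6, 1, 0, 0]

Message polynomial: m(x) = 6 + 6·x + 6·x^2 (mod 7).
For each evaluation point α_i, compute m(α_i) mod 7:
  α_1 = 1: Horner steps 6 → 5 → 4, so m(1) = 4.
  α_2 = 5: Horner steps 6 → 1 → 4, so m(5) = 4.
  α_3 = 6: Horner steps 6 → 0 → 6, so m(6) = 6.
  α_4 = 3: Horner steps 6 → 3 → 1, so m(3) = 1.
  α_5 = 4: Horner steps 6 → 2 → 0, so m(4) = 0.
  α_6 = 2: Horner steps 6 → 4 → 0, so m(2) = 0.
Codeword c = [4, 4, 6, 1, 0, 0] ∈ F_7^6.


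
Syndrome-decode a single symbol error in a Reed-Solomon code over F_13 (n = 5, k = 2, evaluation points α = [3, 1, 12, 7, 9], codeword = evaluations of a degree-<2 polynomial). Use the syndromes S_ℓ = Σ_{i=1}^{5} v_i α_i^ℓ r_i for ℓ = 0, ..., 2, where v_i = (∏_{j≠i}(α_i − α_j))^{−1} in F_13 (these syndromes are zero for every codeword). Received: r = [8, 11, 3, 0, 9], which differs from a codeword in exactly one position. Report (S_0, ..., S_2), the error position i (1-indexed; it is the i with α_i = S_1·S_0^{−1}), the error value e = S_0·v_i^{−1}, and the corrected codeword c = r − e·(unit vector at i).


S = (4, 4, 4), error at position 2, error magnitude e = 12, c = [8, 12, 3, 0, 9].

Step 1: column multipliers v_i = (∏_{j≠i}(α_i − α_j))^{−1} mod 13.
  i = 1 (α = 3): (3−1)(3−12)(3−7)(3−9) = 2·(−9)·(−4)·(−6) = −432 ≡ 10, so v_1 = 10^{−1} = 4 (mod 13).
  i = 2 (α = 1): (1−3)(1−12)(1−7)(1−9) = (−2)·(−11)·(−6)·(−8) = 1056 ≡ 3, so v_2 = 3^{−1} = 9 (mod 13).
  i = 3 (α = 12): (12−3)(12−1)(12−7)(12−9) = 9·11·5·3 = 1485 ≡ 3, so v_3 = 3^{−1} = 9 (mod 13).
  i = 4 (α = 7): (7−3)(7−1)(7−12)(7−9) = 4·6·(−5)·(−2) = 240 ≡ 6, so v_4 = 6^{−1} = 11 (mod 13).
  i = 5 (α = 9): (9−3)(9−1)(9−12)(9−7) = 6·8·(−3)·2 = −288 ≡ 11, so v_5 = 11^{−1} = 6 (mod 13).
  v = [4, 9, 9, 11, 6].
Step 2: syndromes of r = [8, 11, 3, 0, 9] (all sums mod 13).
  S_0 = Σ v_i r_i = 4·8 + 9·11 + 9·3 + 11·0 + 6·9 = 212 ≡ 4.
  S_1 = Σ v_i α_i r_i = 4·3·8 + 9·1·11 + 9·12·3 + 11·7·0 + 6·9·9 = 1005 ≡ 4.
  α_i^2 mod 13 = [9, 1, 1, 10, 3].
  S_2 = Σ v_i α_i^2 r_i = 4·9·8 + 9·1·11 + 9·1·3 + 11·10·0 + 6·3·9 = 576 ≡ 4.
  S = (4, 4, 4) ≠ 0, so r is not a codeword (an error is present).
Step 3: locate the error. For a single error e at position i, S_ℓ = v_i·e·α_i^ℓ, so α_err = S_1/S_0.
  S_0^{−1} = 4^{−1} = 10 (mod 13), so α_err = 4·10 = 40 ≡ 1 = α_2. Error position i = 2.
  Consistency check: S_2/S_1 = 4·10 = 40 ≡ 1 = α_err ✓ (single-error assumption holds).
Step 4: error magnitude e = S_0/v_2 = S_0·∏_{j≠2}(α_2 − α_j) = 4·3 = 12 ≡ 12 (mod 13).
Step 5: correct position 2: c_2 = r_2 − e = 11 − 12 ≡ 12 (mod 13). Hence c = [8, 12, 3, 0, 9].
  Check: interpolating c through the α_i gives m(x) = 1 + 11·x (degree < 2) with m(α_i) = c_i for every i, so c is indeed a codeword.


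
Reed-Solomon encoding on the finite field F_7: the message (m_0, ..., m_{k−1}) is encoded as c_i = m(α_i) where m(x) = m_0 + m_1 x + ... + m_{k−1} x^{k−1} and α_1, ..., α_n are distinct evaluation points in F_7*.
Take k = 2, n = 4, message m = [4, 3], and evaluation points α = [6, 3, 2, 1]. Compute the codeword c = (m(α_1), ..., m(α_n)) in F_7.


c = [1, 6, 3, 0]

Message polynomial: m(x) = 4 + 3·x (mod 7).
For each evaluation point α_i, compute m(α_i) mod 7:
  α_1 = 6: Horner steps 3 → 1, so m(6) = 1.
  α_2 = 3: Horner steps 3 → 6, so m(3) = 6.
  α_3 = 2: Horner steps 3 → 3, so m(2) = 3.
  α_4 = 1: Horner steps 3 → 0, so m(1) = 0.
Codeword c = [1, 6, 3, 0] ∈ F_7^4.


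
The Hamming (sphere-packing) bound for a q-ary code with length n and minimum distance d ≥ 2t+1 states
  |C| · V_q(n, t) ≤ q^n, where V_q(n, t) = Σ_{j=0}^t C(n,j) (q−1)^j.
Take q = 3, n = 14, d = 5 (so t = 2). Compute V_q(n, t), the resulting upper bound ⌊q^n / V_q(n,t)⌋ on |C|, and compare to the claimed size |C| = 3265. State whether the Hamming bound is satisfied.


V_q(n, t) = 393, q^n = 4782969, Hamming bound = 12170, |C| = 3265 ≤ bound (satisfied).

Step 1: Compute V_q(n, t) = Σ_{j=0}^2 C(n, j) (q−1)^j.
  j = 0: C(14,0)·(2)^0 = 1·1 = 1.
  j = 1: C(14,1)·(2)^1 = 14·2 = 28.
  j = 2: C(14,2)·(2)^2 = 91·4 = 364.
  V_q(n, t) = 1 + 28 + 364 = 393.
Step 2: q^n = 3^14 = 4782969.
Step 3: Hamming bound ⌊q^n / V_q(n,t)⌋ = ⌊4782969/393⌋ = 12170.
Step 4: Compare |C| = 3265 to 12170: satisfied.
The claimed |C| lies below the Hamming bound.


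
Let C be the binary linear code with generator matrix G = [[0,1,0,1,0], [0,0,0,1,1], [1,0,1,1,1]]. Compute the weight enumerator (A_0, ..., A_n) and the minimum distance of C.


Weight distribution: A_0 = 1, A_2 = 4, A_4 = 3. Minimum distance d = 2.

Enumerate all 2^3 = 8 messages m ∈ F_2^3.
For each, compute codeword c = mG in F_2^5, then tally its weight.
  m = 000 → c = 00000, weight = 0.
  m = 100 → c = 01010, weight = 2.
  m = 010 → c = 00011, weight = 2.
  m = 110 → c = 01001, weight = 2.
  m = 001 → c = 10111, weight = 4.
  m = 101 → c = 11101, weight = 4.
  m = 011 → c = 10100, weight = 2.
  m = 111 → c = 11110, weight = 4.
Tally weights:
  weight 0: 1 codewords.
  weight 2: 4 codewords.
  weight 4: 3 codewords.
Minimum distance d = smallest w > 0 with A_w > 0 = 2.
Sanity: Σ A_w = 8 = 2^3 = 8 ✓.


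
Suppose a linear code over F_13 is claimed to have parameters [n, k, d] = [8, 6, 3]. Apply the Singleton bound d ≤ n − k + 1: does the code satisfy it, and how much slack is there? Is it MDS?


Singleton RHS = n − k + 1 = 3, slack = 0, bound satisfied, MDS.

Singleton bound: d ≤ n − k + 1.
Here n = 8, k = 6, so n − k + 1 = 3.
Given d = 3, check d ≤ 3: YES.
Slack = (n − k + 1) − d = 0.
The code is MDS (slack = 0).
Description: the claimed parameters are [8, 6, 3]_13; such a code would be MDS (meets Singleton bound).


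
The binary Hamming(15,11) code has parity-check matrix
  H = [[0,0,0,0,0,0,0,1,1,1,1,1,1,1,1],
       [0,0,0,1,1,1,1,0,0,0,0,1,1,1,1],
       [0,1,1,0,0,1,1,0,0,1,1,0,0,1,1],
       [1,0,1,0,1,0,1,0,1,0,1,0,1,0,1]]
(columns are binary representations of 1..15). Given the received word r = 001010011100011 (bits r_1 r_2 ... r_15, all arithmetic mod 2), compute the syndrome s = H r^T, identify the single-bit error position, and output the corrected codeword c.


s = (1, 1, 0, 0)^T, error position = 12, corrected codeword c = 001010011101011

Compute s = H r^T mod 2 one row at a time:
  s_1 = 1 + 1 + 1 + 0 + 0 + 0 + 1 + 1 = 5 ≡ 1 (mod 2).
  s_2 = 0 + 1 + 0 + 0 + 0 + 0 + 1 + 1 = 3 ≡ 1 (mod 2).
  s_3 = 0 + 1 + 0 + 0 + 1 + 0 + 1 + 1 = 4 ≡ 0 (mod 2).
  s_4 = 0 + 1 + 1 + 0 + 1 + 0 + 0 + 1 = 4 ≡ 0 (mod 2).
s = (1, 1, 0, 0)^T — this equals column 12 of H (binary 1100), so error is at position 12.
Correct: flip bit 12 of r = 001010011100011 to get c = 001010011101011.


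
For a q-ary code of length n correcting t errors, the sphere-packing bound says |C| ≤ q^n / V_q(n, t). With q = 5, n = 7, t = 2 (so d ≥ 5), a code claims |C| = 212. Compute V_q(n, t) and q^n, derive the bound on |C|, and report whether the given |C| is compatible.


V_q(n, t) = 365, q^n = 78125, Hamming bound = 214, |C| = 212 ≤ bound (satisfied).

Step 1: Compute V_q(n, t) = Σ_{j=0}^2 C(n, j) (q−1)^j.
  j = 0: C(7,0)·(4)^0 = 1·1 = 1.
  j = 1: C(7,1)·(4)^1 = 7·4 = 28.
  j = 2: C(7,2)·(4)^2 = 21·16 = 336.
  V_q(n, t) = 1 + 28 + 336 = 365.
Step 2: q^n = 5^7 = 78125.
Step 3: Hamming bound ⌊q^n / V_q(n,t)⌋ = ⌊78125/365⌋ = 214.
Step 4: Compare |C| = 212 to 214: satisfied.
The claimed |C| lies below the Hamming bound.


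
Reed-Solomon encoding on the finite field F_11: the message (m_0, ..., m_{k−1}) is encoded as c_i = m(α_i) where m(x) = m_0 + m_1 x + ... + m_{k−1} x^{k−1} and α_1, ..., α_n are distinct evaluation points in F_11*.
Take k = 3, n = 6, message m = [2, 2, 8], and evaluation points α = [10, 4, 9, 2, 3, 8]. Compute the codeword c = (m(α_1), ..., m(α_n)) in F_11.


c = [8, 6, 8, 5, 3, 2]

Message polynomial: m(x) = 2 + 2·x + 8·x^2 (mod 11).
For each evaluation point α_i, compute m(α_i) mod 11:
  α_1 = 10: Horner steps 8 → 5 → 8, so m(10) = 8.
  α_2 = 4: Horner steps 8 → 1 → 6, so m(4) = 6.
  α_3 = 9: Horner steps 8 → 8 → 8, so m(9) = 8.
  α_4 = 2: Horner steps 8 → 7 → 5, so m(2) = 5.
  α_5 = 3: Horner steps 8 → 4 → 3, so m(3) = 3.
  α_6 = 8: Horner steps 8 → 0 → 2, so m(8) = 2.
Codeword c = [8, 6, 8, 5, 3, 2] ∈ F_11^6.


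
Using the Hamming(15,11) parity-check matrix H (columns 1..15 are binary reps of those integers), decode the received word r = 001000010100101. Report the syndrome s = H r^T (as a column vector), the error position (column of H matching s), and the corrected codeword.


s = (0, 0, 1, 1)^T, error position = 3, corrected codeword c = 000000010100101

Compute s = H r^T mod 2 one row at a time:
  s_1 = 1 + 0 + 1 + 0 + 0 + 1 + 0 + 1 = 4 ≡ 0 (mod 2).
  s_2 = 0 + 0 + 0 + 0 + 0 + 1 + 0 + 1 = 2 ≡ 0 (mod 2).
  s_3 = 0 + 1 + 0 + 0 + 1 + 0 + 0 + 1 = 3 ≡ 1 (mod 2).
  s_4 = 0 + 1 + 0 + 0 + 0 + 0 + 1 + 1 = 3 ≡ 1 (mod 2).
s = (0, 0, 1, 1)^T — this equals column 3 of H (binary 0011), so error is at position 3.
Correct: flip bit 3 of r = 001000010100101 to get c = 000000010100101.


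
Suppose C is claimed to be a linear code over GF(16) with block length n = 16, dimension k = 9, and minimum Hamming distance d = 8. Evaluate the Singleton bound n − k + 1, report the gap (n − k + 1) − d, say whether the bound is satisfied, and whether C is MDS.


Singleton RHS = n − k + 1 = 8, slack = 0, bound satisfied, MDS.

Singleton bound: d ≤ n − k + 1.
Here n = 16, k = 9, so n − k + 1 = 8.
Given d = 8, check d ≤ 8: YES.
Slack = (n − k + 1) − d = 0.
The code is MDS (slack = 0).
Description: the claimed parameters are [16, 9, 8]_16; such a code would be MDS (meets Singleton bound).


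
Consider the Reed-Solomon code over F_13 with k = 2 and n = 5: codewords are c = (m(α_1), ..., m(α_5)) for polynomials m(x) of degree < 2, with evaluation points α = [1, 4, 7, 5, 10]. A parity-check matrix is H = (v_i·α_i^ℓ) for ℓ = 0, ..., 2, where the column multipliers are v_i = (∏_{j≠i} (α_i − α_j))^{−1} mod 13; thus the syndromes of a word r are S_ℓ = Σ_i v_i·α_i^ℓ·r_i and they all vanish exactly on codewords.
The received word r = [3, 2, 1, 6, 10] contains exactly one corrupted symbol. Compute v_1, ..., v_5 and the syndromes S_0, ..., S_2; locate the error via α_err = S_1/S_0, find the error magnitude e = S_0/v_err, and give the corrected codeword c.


S = (9, 12, 3), error at position 5, error magnitude e = 10, c = [3, 2, 1, 6, 0].

Step 1: column multipliers v_i = (∏_{j≠i}(α_i − α_j))^{−1} mod 13.
  i = 1 (α = 1): (1−4)(1−7)(1−5)(1−10) = (−3)·(−6)·(−4)·(−9) = 648 ≡ 11, so v_1 = 11^{−1} = 6 (mod 13).
  i = 2 (α = 4): (4−1)(4−7)(4−5)(4−10) = 3·(−3)·(−1)·(−6) = −54 ≡ 11, so v_2 = 11^{−1} = 6 (mod 13).
  i = 3 (α = 7): (7−1)(7−4)(7−5)(7−10) = 6·3·2·(−3) = −108 ≡ 9, so v_3 = 9^{−1} = 3 (mod 13).
  i = 4 (α = 5): (5−1)(5−4)(5−7)(5−10) = 4·1·(−2)·(−5) = 40 ≡ 1, so v_4 = 1^{−1} = 1 (mod 13).
  i = 5 (α = 10): (10−1)(10−4)(10−7)(10−5) = 9·6·3·5 = 810 ≡ 4, so v_5 = 4^{−1} = 10 (mod 13).
  v = [6, 6, 3, 1, 10].
Step 2: syndromes of r = [3, 2, 1, 6, 10] (all sums mod 13).
  S_0 = Σ v_i r_i = 6·3 + 6·2 + 3·1 + 1·6 + 10·10 = 139 ≡ 9.
  S_1 = Σ v_i α_i r_i = 6·1·3 + 6·4·2 + 3·7·1 + 1·5·6 + 10·10·10 = 1117 ≡ 12.
  α_i^2 mod 13 = [1, 3, 10, 12, 9].
  S_2 = Σ v_i α_i^2 r_i = 6·1·3 + 6·3·2 + 3·10·1 + 1·12·6 + 10·9·10 = 1056 ≡ 3.
  S = (9, 12, 3) ≠ 0, so r is not a codeword (an error is present).
Step 3: locate the error. For a single error e at position i, S_ℓ = v_i·e·α_i^ℓ, so α_err = S_1/S_0.
  S_0^{−1} = 9^{−1} = 3 (mod 13), so α_err = 12·3 = 36 ≡ 10 = α_5. Error position i = 5.
  Consistency check: S_2/S_1 = 3·12 = 36 ≡ 10 = α_err ✓ (single-error assumption holds).
Step 4: error magnitude e = S_0/v_5 = S_0·∏_{j≠5}(α_5 − α_j) = 9·4 = 36 ≡ 10 (mod 13).
Step 5: correct position 5: c_5 = r_5 − e = 10 − 10 ≡ 0 (mod 13). Hence c = [3, 2, 1, 6, 0].
  Check: interpolating c through the α_i gives m(x) = 12 + 4·x (degree < 2) with m(α_i) = c_i for every i, so c is indeed a codeword.


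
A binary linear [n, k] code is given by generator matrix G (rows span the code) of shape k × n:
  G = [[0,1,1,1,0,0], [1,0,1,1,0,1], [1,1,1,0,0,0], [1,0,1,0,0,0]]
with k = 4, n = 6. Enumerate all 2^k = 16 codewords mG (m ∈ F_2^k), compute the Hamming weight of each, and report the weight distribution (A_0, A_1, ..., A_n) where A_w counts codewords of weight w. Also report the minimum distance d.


Weight distribution: A_0 = 1, A_1 = 1, A_2 = 6, A_3 = 6, A_4 = 1, A_5 = 1. Minimum distance d = 1.

Enumerate all 2^4 = 16 messages m ∈ F_2^4.
For each, compute codeword c = mG in F_2^6, then tally its weight.
  m = 0000 → c = 000000, weight = 0.
  m = 1000 → c = 011100, weight = 3.
  m = 0100 → c = 101101, weight = 4.
  m = 1100 → c = 110001, weight = 3.
  m = 0010 → c = 111000, weight = 3.
  m = 1010 → c = 100100, weight = 2.
  m = 0110 → c = 010101, weight = 3.
  m = 1110 → c = 001001, weight = 2.
  m = 0001 → c = 101000, weight = 2.
  m = 1001 → c = 110100, weight = 3.
  m = 0101 → c = 000101, weight = 2.
  m = 1101 → c = 011001, weight = 3.
  m = 0011 → c = 010000, weight = 1.
  m = 1011 → c = 001100, weight = 2.
  m = 0111 → c = 111101, weight = 5.
  m = 1111 → c = 100001, weight = 2.
Tally weights:
  weight 0: 1 codewords.
  weight 1: 1 codewords.
  weight 2: 6 codewords.
  weight 3: 6 codewords.
  weight 4: 1 codewords.
  weight 5: 1 codewords.
Minimum distance d = smallest w > 0 with A_w > 0 = 1.
Sanity: Σ A_w = 16 = 2^4 = 16 ✓.


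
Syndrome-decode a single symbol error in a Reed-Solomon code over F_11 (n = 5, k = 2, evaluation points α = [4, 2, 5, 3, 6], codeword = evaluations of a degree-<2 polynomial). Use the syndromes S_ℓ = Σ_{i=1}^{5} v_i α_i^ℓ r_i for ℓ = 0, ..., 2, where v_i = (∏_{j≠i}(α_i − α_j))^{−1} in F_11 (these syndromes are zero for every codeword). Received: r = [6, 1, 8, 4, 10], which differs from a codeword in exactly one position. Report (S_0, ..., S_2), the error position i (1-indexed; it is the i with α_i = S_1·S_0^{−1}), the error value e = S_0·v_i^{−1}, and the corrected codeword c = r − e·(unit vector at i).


S = (5, 10, 9), error at position 2, error magnitude e = 10, c = [6, 2, 8, 4, 10].

Step 1: column multipliers v_i = (∏_{j≠i}(α_i − α_j))^{−1} mod 11.
  i = 1 (α = 4): (4−2)(4−5)(4−3)(4−6) = 2·(−1)·1·(−2) = 4 ≡ 4, so v_1 = 4^{−1} = 3 (mod 11).
  i = 2 (α = 2): (2−4)(2−5)(2−3)(2−6) = (−2)·(−3)·(−1)·(−4) = 24 ≡ 2, so v_2 = 2^{−1} = 6 (mod 11).
  i = 3 (α = 5): (5−4)(5−2)(5−3)(5−6) = 1·3·2·(−1) = −6 ≡ 5, so v_3 = 5^{−1} = 9 (mod 11).
  i = 4 (α = 3): (3−4)(3−2)(3−5)(3−6) = (−1)·1·(−2)·(−3) = −6 ≡ 5, so v_4 = 5^{−1} = 9 (mod 11).
  i = 5 (α = 6): (6−4)(6−2)(6−5)(6−3) = 2·4·1·3 = 24 ≡ 2, so v_5 = 2^{−1} = 6 (mod 11).
  v = [3, 6, 9, 9, 6].
Step 2: syndromes of r = [6, 1, 8, 4, 10] (all sums mod 11).
  S_0 = Σ v_i r_i = 3·6 + 6·1 + 9·8 + 9·4 + 6·10 = 192 ≡ 5.
  S_1 = Σ v_i α_i r_i = 3·4·6 + 6·2·1 + 9·5·8 + 9·3·4 + 6·6·10 = 912 ≡ 10.
  α_i^2 mod 11 = [5, 4, 3, 9, 3].
  S_2 = Σ v_i α_i^2 r_i = 3·5·6 + 6·4·1 + 9·3·8 + 9·9·4 + 6·3·10 = 834 ≡ 9.
  S = (5, 10, 9) ≠ 0, so r is not a codeword (an error is present).
Step 3: locate the error. For a single error e at position i, S_ℓ = v_i·e·α_i^ℓ, so α_err = S_1/S_0.
  S_0^{−1} = 5^{−1} = 9 (mod 11), so α_err = 10·9 = 90 ≡ 2 = α_2. Error position i = 2.
  Consistency check: S_2/S_1 = 9·10 = 90 ≡ 2 = α_err ✓ (single-error assumption holds).
Step 4: error magnitude e = S_0/v_2 = S_0·∏_{j≠2}(α_2 − α_j) = 5·2 = 10 ≡ 10 (mod 11).
Step 5: correct position 2: c_2 = r_2 − e = 1 − 10 ≡ 2 (mod 11). Hence c = [6, 2, 8, 4, 10].
  Check: interpolating c through the α_i gives m(x) = 9 + 2·x (degree < 2) with m(α_i) = c_i for every i, so c is indeed a codeword.


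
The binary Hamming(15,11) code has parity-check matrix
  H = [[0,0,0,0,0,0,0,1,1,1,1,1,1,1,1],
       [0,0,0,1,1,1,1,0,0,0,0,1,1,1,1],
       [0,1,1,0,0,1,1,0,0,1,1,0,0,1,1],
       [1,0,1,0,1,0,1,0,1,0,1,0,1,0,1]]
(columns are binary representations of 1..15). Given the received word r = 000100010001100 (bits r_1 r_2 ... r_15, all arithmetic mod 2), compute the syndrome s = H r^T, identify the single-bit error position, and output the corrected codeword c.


s = (1, 1, 0, 1)^T, error position = 13, corrected codeword c = 000100010001000

Compute s = H r^T mod 2 one row at a time:
  s_1 = 1 + 0 + 0 + 0 + 1 + 1 + 0 + 0 = 3 ≡ 1 (mod 2).
  s_2 = 1 + 0 + 0 + 0 + 1 + 1 + 0 + 0 = 3 ≡ 1 (mod 2).
  s_3 = 0 + 0 + 0 + 0 + 0 + 0 + 0 + 0 = 0 ≡ 0 (mod 2).
  s_4 = 0 + 0 + 0 + 0 + 0 + 0 + 1 + 0 = 1 ≡ 1 (mod 2).
s = (1, 1, 0, 1)^T — this equals column 13 of H (binary 1101), so error is at position 13.
Correct: flip bit 13 of r = 000100010001100 to get c = 000100010001000.


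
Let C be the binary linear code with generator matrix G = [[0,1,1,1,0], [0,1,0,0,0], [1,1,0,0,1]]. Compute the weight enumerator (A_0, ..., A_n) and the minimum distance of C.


Weight distribution: A_0 = 1, A_1 = 1, A_2 = 2, A_3 = 2, A_4 = 1, A_5 = 1. Minimum distance d = 1.

Enumerate all 2^3 = 8 messages m ∈ F_2^3.
For each, compute codeword c = mG in F_2^5, then tally its weight.
  m = 000 → c = 00000, weight = 0.
  m = 100 → c = 01110, weight = 3.
  m = 010 → c = 01000, weight = 1.
  m = 110 → c = 00110, weight = 2.
  m = 001 → c = 11001, weight = 3.
  m = 101 → c = 10111, weight = 4.
  m = 011 → c = 10001, weight = 2.
  m = 111 → c = 11111, weight = 5.
Tally weights:
  weight 0: 1 codewords.
  weight 1: 1 codewords.
  weight 2: 2 codewords.
  weight 3: 2 codewords.
  weight 4: 1 codewords.
  weight 5: 1 codewords.
Minimum distance d = smallest w > 0 with A_w > 0 = 1.
Sanity: Σ A_w = 8 = 2^3 = 8 ✓.


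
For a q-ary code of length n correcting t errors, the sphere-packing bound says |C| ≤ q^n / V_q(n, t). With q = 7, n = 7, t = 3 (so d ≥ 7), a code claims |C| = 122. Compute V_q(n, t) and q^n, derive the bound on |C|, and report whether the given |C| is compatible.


V_q(n, t) = 8359, q^n = 823543, Hamming bound = 98, |C| = 122 > bound (violated).

Step 1: Compute V_q(n, t) = Σ_{j=0}^3 C(n, j) (q−1)^j.
  j = 0: C(7,0)·(6)^0 = 1·1 = 1.
  j = 1: C(7,1)·(6)^1 = 7·6 = 42.
  j = 2: C(7,2)·(6)^2 = 21·36 = 756.
  j = 3: C(7,3)·(6)^3 = 35·216 = 7560.
  V_q(n, t) = 1 + 42 + 756 + 7560 = 8359.
Step 2: q^n = 7^7 = 823543.
Step 3: Hamming bound ⌊q^n / V_q(n,t)⌋ = ⌊823543/8359⌋ = 98.
Step 4: Compare |C| = 122 to 98: violated.
The claimed |C| lies above the Hamming bound, so no 7-ary code of length 7 with d ≥ 7 can have 122 codewords.


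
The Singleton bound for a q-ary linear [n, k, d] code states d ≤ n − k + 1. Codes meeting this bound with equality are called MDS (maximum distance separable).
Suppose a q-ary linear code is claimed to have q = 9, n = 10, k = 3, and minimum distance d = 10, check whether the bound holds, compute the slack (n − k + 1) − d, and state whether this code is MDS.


Singleton RHS = n − k + 1 = 8, slack = -2, bound violated (no such code; not MDS).

Singleton bound: d ≤ n − k + 1.
Here n = 10, k = 3, so n − k + 1 = 8.
Given d = 10, check d ≤ 8: NO.
Slack = (n − k + 1) − d = -2.
The slack is negative: d = 10 exceeds n − k + 1 = 8 by 2, so the Singleton bound is violated and no linear [10, 3, 10]_9 code can exist. In particular it is not MDS (MDS requires d = n − k + 1 exactly).
Description: the claimed parameters are [10, 3, 10]_9; such a code would be impossible (violates the Singleton bound).


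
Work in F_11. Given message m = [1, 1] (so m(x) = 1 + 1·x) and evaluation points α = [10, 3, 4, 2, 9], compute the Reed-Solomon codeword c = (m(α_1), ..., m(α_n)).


c = [0, 4, 5, 3, 10]

Message polynomial: m(x) = 1 + 1·x (mod 11).
For each evaluation point α_i, compute m(α_i) mod 11:
  α_1 = 10: Horner steps 1 → 0, so m(10) = 0.
  α_2 = 3: Horner steps 1 → 4, so m(3) = 4.
  α_3 = 4: Horner steps 1 → 5, so m(4) = 5.
  α_4 = 2: Horner steps 1 → 3, so m(2) = 3.
  α_5 = 9: Horner steps 1 → 10, so m(9) = 10.
Codeword c = [0, 4, 5, 3, 10] ∈ F_11^5.


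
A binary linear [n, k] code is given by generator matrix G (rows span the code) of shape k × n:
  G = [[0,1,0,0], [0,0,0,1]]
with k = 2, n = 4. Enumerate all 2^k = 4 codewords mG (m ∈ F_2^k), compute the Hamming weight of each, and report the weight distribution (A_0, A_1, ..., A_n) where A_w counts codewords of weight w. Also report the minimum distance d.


Weight distribution: A_0 = 1, A_1 = 2, A_2 = 1. Minimum distance d = 1.

Enumerate all 2^2 = 4 messages m ∈ F_2^2.
For each, compute codeword c = mG in F_2^4, then tally its weight.
  m = 00 → c = 0000, weight = 0.
  m = 10 → c = 0100, weight = 1.
  m = 01 → c = 0001, weight = 1.
  m = 11 → c = 0101, weight = 2.
Tally weights:
  weight 0: 1 codewords.
  weight 1: 2 codewords.
  weight 2: 1 codewords.
Minimum distance d = smallest w > 0 with A_w > 0 = 1.
Sanity: Σ A_w = 4 = 2^2 = 4 ✓.


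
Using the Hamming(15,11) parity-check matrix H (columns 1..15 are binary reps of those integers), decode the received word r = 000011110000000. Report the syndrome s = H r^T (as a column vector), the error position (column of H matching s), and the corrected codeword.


s = (1, 1, 0, 0)^T, error position = 12, corrected codeword c = 000011110001000

Compute s = H r^T mod 2 one row at a time:
  s_1 = 1 + 0 + 0 + 0 + 0 + 0 + 0 + 0 = 1 ≡ 1 (mod 2).
  s_2 = 0 + 1 + 1 + 1 + 0 + 0 + 0 + 0 = 3 ≡ 1 (mod 2).
  s_3 = 0 + 0 + 1 + 1 + 0 + 0 + 0 + 0 = 2 ≡ 0 (mod 2).
  s_4 = 0 + 0 + 1 + 1 + 0 + 0 + 0 + 0 = 2 ≡ 0 (mod 2).
s = (1, 1, 0, 0)^T — this equals column 12 of H (binary 1100), so error is at position 12.
Correct: flip bit 12 of r = 000011110000000 to get c = 000011110001000.


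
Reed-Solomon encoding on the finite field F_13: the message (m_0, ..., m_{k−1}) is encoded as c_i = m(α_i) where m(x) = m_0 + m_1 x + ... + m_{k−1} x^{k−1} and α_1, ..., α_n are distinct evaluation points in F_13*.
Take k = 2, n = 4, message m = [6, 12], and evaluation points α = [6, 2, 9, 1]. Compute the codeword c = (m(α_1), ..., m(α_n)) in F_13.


c = [0, 4, 10, 5]

Message polynomial: m(x) = 6 + 12·x (mod 13).
For each evaluation point α_i, compute m(α_i) mod 13:
  α_1 = 6: Horner steps 12 → 0, so m(6) = 0.
  α_2 = 2: Horner steps 12 → 4, so m(2) = 4.
  α_3 = 9: Horner steps 12 → 10, so m(9) = 10.
  α_4 = 1: Horner steps 12 → 5, so m(1) = 5.
Codeword c = [0, 4, 10, 5] ∈ F_13^4.


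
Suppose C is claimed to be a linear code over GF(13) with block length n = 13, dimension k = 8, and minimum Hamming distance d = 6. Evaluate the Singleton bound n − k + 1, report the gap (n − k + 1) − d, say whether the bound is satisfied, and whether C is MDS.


Singleton RHS = n − k + 1 = 6, slack = 0, bound satisfied, MDS.

Singleton bound: d ≤ n − k + 1.
Here n = 13, k = 8, so n − k + 1 = 6.
Given d = 6, check d ≤ 6: YES.
Slack = (n − k + 1) − d = 0.
The code is MDS (slack = 0).
Description: the claimed parameters are [13, 8, 6]_13; such a code would be MDS (meets Singleton bound).


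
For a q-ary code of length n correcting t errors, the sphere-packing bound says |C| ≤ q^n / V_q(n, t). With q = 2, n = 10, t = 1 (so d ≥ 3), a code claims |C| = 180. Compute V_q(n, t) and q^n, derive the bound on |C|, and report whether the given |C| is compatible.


V_q(n, t) = 11, q^n = 1024, Hamming bound = 93, |C| = 180 > bound (violated).

Step 1: Compute V_q(n, t) = Σ_{j=0}^1 C(n, j) (q−1)^j.
  j = 0: C(10,0)·(1)^0 = 1·1 = 1.
  j = 1: C(10,1)·(1)^1 = 10·1 = 10.
  V_q(n, t) = 1 + 10 = 11.
Step 2: q^n = 2^10 = 1024.
Step 3: Hamming bound ⌊q^n / V_q(n,t)⌋ = ⌊1024/11⌋ = 93.
Step 4: Compare |C| = 180 to 93: violated.
The claimed |C| lies above the Hamming bound, so no 2-ary code of length 10 with d ≥ 3 can have 180 codewords.


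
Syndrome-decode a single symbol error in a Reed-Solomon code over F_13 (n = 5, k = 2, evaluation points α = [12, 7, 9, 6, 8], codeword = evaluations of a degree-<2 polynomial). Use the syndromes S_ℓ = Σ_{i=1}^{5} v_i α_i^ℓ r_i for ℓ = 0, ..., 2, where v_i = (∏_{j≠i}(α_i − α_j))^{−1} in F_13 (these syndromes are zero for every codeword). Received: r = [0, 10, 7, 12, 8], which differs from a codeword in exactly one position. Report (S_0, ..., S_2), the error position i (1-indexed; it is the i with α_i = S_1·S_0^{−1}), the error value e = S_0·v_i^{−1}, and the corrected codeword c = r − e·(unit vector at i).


S = (5, 6, 2), error at position 3, error magnitude e = 1, c = [0, 10, 6, 12, 8].

Step 1: column multipliers v_i = (∏_{j≠i}(α_i − α_j))^{−1} mod 13.
  i = 1 (α = 12): (12−7)(12−9)(12−6)(12−8) = 5·3·6·4 = 360 ≡ 9, so v_1 = 9^{−1} = 3 (mod 13).
  i = 2 (α = 7): (7−12)(7−9)(7−6)(7−8) = (−5)·(−2)·1·(−1) = −10 ≡ 3, so v_2 = 3^{−1} = 9 (mod 13).
  i = 3 (α = 9): (9−12)(9−7)(9−6)(9−8) = (−3)·2·3·1 = −18 ≡ 8, so v_3 = 8^{−1} = 5 (mod 13).
  i = 4 (α = 6): (6−12)(6−7)(6−9)(6−8) = (−6)·(−1)·(−3)·(−2) = 36 ≡ 10, so v_4 = 10^{−1} = 4 (mod 13).
  i = 5 (α = 8): (8−12)(8−7)(8−9)(8−6) = (−4)·1·(−1)·2 = 8 ≡ 8, so v_5 = 8^{−1} = 5 (mod 13).
  v = [3, 9, 5, 4, 5].
Step 2: syndromes of r = [0, 10, 7, 12, 8] (all sums mod 13).
  S_0 = Σ v_i r_i = 3·0 + 9·10 + 5·7 + 4·12 + 5·8 = 213 ≡ 5.
  S_1 = Σ v_i α_i r_i = 3·12·0 + 9·7·10 + 5·9·7 + 4·6·12 + 5·8·8 = 1553 ≡ 6.
  α_i^2 mod 13 = [1, 10, 3, 10, 12].
  S_2 = Σ v_i α_i^2 r_i = 3·1·0 + 9·10·10 + 5·3·7 + 4·10·12 + 5·12·8 = 1965 ≡ 2.
  S = (5, 6, 2) ≠ 0, so r is not a codeword (an error is present).
Step 3: locate the error. For a single error e at position i, S_ℓ = v_i·e·α_i^ℓ, so α_err = S_1/S_0.
  S_0^{−1} = 5^{−1} = 8 (mod 13), so α_err = 6·8 = 48 ≡ 9 = α_3. Error position i = 3.
  Consistency check: S_2/S_1 = 2·11 = 22 ≡ 9 = α_err ✓ (single-error assumption holds).
Step 4: error magnitude e = S_0/v_3 = S_0·∏_{j≠3}(α_3 − α_j) = 5·8 = 40 ≡ 1 (mod 13).
Step 5: correct position 3: c_3 = r_3 − e = 7 − 1 ≡ 6 (mod 13). Hence c = [0, 10, 6, 12, 8].
  Check: interpolating c through the α_i gives m(x) = 11 + 11·x (degree < 2) with m(α_i) = c_i for every i, so c is indeed a codeword.


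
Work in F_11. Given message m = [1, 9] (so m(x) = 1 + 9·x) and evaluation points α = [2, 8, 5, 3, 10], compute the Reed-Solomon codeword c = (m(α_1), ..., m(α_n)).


c = [8, 7, 2, 6, 3]

Message polynomial: m(x) = 1 + 9·x (mod 11).
For each evaluation point α_i, compute m(α_i) mod 11:
  α_1 = 2: Horner steps 9 → 8, so m(2) = 8.
  α_2 = 8: Horner steps 9 → 7, so m(8) = 7.
  α_3 = 5: Horner steps 9 → 2, so m(5) = 2.
  α_4 = 3: Horner steps 9 → 6, so m(3) = 6.
  α_5 = 10: Horner steps 9 → 3, so m(10) = 3.
Codeword c = [8, 7, 2, 6, 3] ∈ F_11^5.


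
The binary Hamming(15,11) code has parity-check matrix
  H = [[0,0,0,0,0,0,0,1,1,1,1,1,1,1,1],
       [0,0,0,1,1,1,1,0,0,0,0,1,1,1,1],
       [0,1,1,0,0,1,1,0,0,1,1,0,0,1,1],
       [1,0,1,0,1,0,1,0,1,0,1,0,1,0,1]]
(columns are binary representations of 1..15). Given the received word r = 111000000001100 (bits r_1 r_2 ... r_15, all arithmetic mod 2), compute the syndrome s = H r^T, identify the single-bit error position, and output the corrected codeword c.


s = (0, 0, 0, 1)^T, error position = 1, corrected codeword c = 011000000001100

Compute s = H r^T mod 2 one row at a time:
  s_1 = 0 + 0 + 0 + 0 + 1 + 1 + 0 + 0 = 2 ≡ 0 (mod 2).
  s_2 = 0 + 0 + 0 + 0 + 1 + 1 + 0 + 0 = 2 ≡ 0 (mod 2).
  s_3 = 1 + 1 + 0 + 0 + 0 + 0 + 0 + 0 = 2 ≡ 0 (mod 2).
  s_4 = 1 + 1 + 0 + 0 + 0 + 0 + 1 + 0 = 3 ≡ 1 (mod 2).
s = (0, 0, 0, 1)^T — this equals column 1 of H (binary 0001), so error is at position 1.
Correct: flip bit 1 of r = 111000000001100 to get c = 011000000001100.


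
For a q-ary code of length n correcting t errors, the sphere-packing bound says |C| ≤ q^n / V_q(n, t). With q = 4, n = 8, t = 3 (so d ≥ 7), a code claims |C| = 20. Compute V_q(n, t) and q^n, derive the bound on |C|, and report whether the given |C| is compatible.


V_q(n, t) = 1789, q^n = 65536, Hamming bound = 36, |C| = 20 ≤ bound (satisfied).

Step 1: Compute V_q(n, t) = Σ_{j=0}^3 C(n, j) (q−1)^j.
  j = 0: C(8,0)·(3)^0 = 1·1 = 1.
  j = 1: C(8,1)·(3)^1 = 8·3 = 24.
  j = 2: C(8,2)·(3)^2 = 28·9 = 252.
  j = 3: C(8,3)·(3)^3 = 56·27 = 1512.
  V_q(n, t) = 1 + 24 + 252 + 1512 = 1789.
Step 2: q^n = 4^8 = 65536.
Step 3: Hamming bound ⌊q^n / V_q(n,t)⌋ = ⌊65536/1789⌋ = 36.
Step 4: Compare |C| = 20 to 36: satisfied.
The claimed |C| lies below the Hamming bound.


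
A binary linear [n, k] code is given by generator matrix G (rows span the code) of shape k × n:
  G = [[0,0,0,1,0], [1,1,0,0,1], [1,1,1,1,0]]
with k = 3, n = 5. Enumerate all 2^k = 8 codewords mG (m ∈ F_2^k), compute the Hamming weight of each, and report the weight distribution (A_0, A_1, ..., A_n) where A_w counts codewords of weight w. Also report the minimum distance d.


Weight distribution: A_0 = 1, A_1 = 1, A_2 = 1, A_3 = 3, A_4 = 2. Minimum distance d = 1.

Enumerate all 2^3 = 8 messages m ∈ F_2^3.
For each, compute codeword c = mG in F_2^5, then tally its weight.
  m = 000 → c = 00000, weight = 0.
  m = 100 → c = 00010, weight = 1.
  m = 010 → c = 11001, weight = 3.
  m = 110 → c = 11011, weight = 4.
  m = 001 → c = 11110, weight = 4.
  m = 101 → c = 11100, weight = 3.
  m = 011 → c = 00111, weight = 3.
  m = 111 → c = 00101, weight = 2.
Tally weights:
  weight 0: 1 codewords.
  weight 1: 1 codewords.
  weight 2: 1 codewords.
  weight 3: 3 codewords.
  weight 4: 2 codewords.
Minimum distance d = smallest w > 0 with A_w > 0 = 1.
Sanity: Σ A_w = 8 = 2^3 = 8 ✓.


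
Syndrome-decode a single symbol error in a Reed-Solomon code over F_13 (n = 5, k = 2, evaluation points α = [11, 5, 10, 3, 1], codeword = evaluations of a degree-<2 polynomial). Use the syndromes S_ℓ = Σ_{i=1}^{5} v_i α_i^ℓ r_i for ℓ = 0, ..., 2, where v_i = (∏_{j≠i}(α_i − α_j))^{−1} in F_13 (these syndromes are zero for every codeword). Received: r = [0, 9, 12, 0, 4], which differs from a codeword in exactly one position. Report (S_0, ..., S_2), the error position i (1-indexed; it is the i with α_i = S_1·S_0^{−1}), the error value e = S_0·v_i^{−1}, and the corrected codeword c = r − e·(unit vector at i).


S = (10, 6, 1), error at position 1, error magnitude e = 3, c = [10, 9, 12, 0, 4].

Step 1: column multipliers v_i = (∏_{j≠i}(α_i − α_j))^{−1} mod 13.
  i = 1 (α = 11): (11−5)(11−10)(11−3)(11−1) = 6·1·8·10 = 480 ≡ 12, so v_1 = 12^{−1} = 12 (mod 13).
  i = 2 (α = 5): (5−11)(5−10)(5−3)(5−1) = (−6)·(−5)·2·4 = 240 ≡ 6, so v_2 = 6^{−1} = 11 (mod 13).
  i = 3 (α = 10): (10−11)(10−5)(10−3)(10−1) = (−1)·5·7·9 = −315 ≡ 10, so v_3 = 10^{−1} = 4 (mod 13).
  i = 4 (α = 3): (3−11)(3−5)(3−10)(3−1) = (−8)·(−2)·(−7)·2 = −224 ≡ 10, so v_4 = 10^{−1} = 4 (mod 13).
  i = 5 (α = 1): (1−11)(1−5)(1−10)(1−3) = (−10)·(−4)·(−9)·(−2) = 720 ≡ 5, so v_5 = 5^{−1} = 8 (mod 13).
  v = [12, 11, 4, 4, 8].
Step 2: syndromes of r = [0, 9, 12, 0, 4] (all sums mod 13).
  S_0 = Σ v_i r_i = 12·0 + 11·9 + 4·12 + 4·0 + 8·4 = 179 ≡ 10.
  S_1 = Σ v_i α_i r_i = 12·11·0 + 11·5·9 + 4·10·12 + 4·3·0 + 8·1·4 = 1007 ≡ 6.
  α_i^2 mod 13 = [4, 12, 9, 9, 1].
  S_2 = Σ v_i α_i^2 r_i = 12·4·0 + 11·12·9 + 4·9·12 + 4·9·0 + 8·1·4 = 1652 ≡ 1.
  S = (10, 6, 1) ≠ 0, so r is not a codeword (an error is present).
Step 3: locate the error. For a single error e at position i, S_ℓ = v_i·e·α_i^ℓ, so α_err = S_1/S_0.
  S_0^{−1} = 10^{−1} = 4 (mod 13), so α_err = 6·4 = 24 ≡ 11 = α_1. Error position i = 1.
  Consistency check: S_2/S_1 = 1·11 = 11 ≡ 11 = α_err ✓ (single-error assumption holds).
Step 4: error magnitude e = S_0/v_1 = S_0·∏_{j≠1}(α_1 − α_j) = 10·12 = 120 ≡ 3 (mod 13).
Step 5: correct position 1: c_1 = r_1 − e = 0 − 3 ≡ 10 (mod 13). Hence c = [10, 9, 12, 0, 4].
  Check: interpolating c through the α_i gives m(x) = 6 + 11·x (degree < 2) with m(α_i) = c_i for every i, so c is indeed a codeword.


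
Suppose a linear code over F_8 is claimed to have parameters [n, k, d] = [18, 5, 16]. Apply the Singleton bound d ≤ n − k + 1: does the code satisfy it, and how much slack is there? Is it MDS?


Singleton RHS = n − k + 1 = 14, slack = -2, bound violated (no such code; not MDS).

Singleton bound: d ≤ n − k + 1.
Here n = 18, k = 5, so n − k + 1 = 14.
Given d = 16, check d ≤ 14: NO.
Slack = (n − k + 1) − d = -2.
The slack is negative: d = 16 exceeds n − k + 1 = 14 by 2, so the Singleton bound is violated and no linear [18, 5, 16]_8 code can exist. In particular it is not MDS (MDS requires d = n − k + 1 exactly).
Description: the claimed parameters are [18, 5, 16]_8; such a code would be impossible (violates the Singleton bound).


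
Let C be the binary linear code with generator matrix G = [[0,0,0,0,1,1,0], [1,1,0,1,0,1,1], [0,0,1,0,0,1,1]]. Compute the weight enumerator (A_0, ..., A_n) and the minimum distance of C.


Weight distribution: A_0 = 1, A_2 = 1, A_3 = 2, A_4 = 1, A_5 = 2, A_6 = 1. Minimum distance d = 2.

Enumerate all 2^3 = 8 messages m ∈ F_2^3.
For each, compute codeword c = mG in F_2^7, then tally its weight.
  m = 000 → c = 0000000, weight = 0.
  m = 100 → c = 0000110, weight = 2.
  m = 010 → c = 1101011, weight = 5.
  m = 110 → c = 1101101, weight = 5.
  m = 001 → c = 0010011, weight = 3.
  m = 101 → c = 0010101, weight = 3.
  m = 011 → c = 1111000, weight = 4.
  m = 111 → c = 1111110, weight = 6.
Tally weights:
  weight 0: 1 codewords.
  weight 2: 1 codewords.
  weight 3: 2 codewords.
  weight 4: 1 codewords.
  weight 5: 2 codewords.
  weight 6: 1 codewords.
Minimum distance d = smallest w > 0 with A_w > 0 = 2.
Sanity: Σ A_w = 8 = 2^3 = 8 ✓.


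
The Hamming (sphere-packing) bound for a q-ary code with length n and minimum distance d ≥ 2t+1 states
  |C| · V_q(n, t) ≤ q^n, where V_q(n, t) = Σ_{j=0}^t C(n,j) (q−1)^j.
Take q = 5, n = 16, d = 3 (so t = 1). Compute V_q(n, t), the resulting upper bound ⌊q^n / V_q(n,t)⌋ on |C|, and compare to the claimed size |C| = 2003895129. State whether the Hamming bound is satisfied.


V_q(n, t) = 65, q^n = 152587890625, Hamming bound = 2347506009, |C| = 2003895129 ≤ bound (satisfied).

Step 1: Compute V_q(n, t) = Σ_{j=0}^1 C(n, j) (q−1)^j.
  j = 0: C(16,0)·(4)^0 = 1·1 = 1.
  j = 1: C(16,1)·(4)^1 = 16·4 = 64.
  V_q(n, t) = 1 + 64 = 65.
Step 2: q^n = 5^16 = 152587890625.
Step 3: Hamming bound ⌊q^n / V_q(n,t)⌋ = ⌊152587890625/65⌋ = 2347506009.
Step 4: Compare |C| = 2003895129 to 2347506009: satisfied.
The claimed |C| lies below the Hamming bound.


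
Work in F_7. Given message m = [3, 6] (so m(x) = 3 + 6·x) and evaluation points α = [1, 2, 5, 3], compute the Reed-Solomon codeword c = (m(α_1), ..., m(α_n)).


c = [2, 1, 5, 0]

Message polynomial: m(x) = 3 + 6·x (mod 7).
For each evaluation point α_i, compute m(α_i) mod 7:
  α_1 = 1: Horner steps 6 → 2, so m(1) = 2.
  α_2 = 2: Horner steps 6 → 1, so m(2) = 1.
  α_3 = 5: Horner steps 6 → 5, so m(5) = 5.
  α_4 = 3: Horner steps 6 → 0, so m(3) = 0.
Codeword c = [2, 1, 5, 0] ∈ F_7^4.


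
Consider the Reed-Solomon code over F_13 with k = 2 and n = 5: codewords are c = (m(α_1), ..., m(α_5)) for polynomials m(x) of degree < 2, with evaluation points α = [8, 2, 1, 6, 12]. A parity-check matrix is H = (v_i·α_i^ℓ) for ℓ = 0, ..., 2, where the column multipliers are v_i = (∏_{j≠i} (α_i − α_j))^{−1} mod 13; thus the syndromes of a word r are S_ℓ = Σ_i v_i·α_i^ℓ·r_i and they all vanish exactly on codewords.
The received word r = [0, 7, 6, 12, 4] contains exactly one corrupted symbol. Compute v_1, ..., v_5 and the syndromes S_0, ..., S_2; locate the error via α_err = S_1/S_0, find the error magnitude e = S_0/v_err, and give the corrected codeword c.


S = (11, 1, 6), error at position 4, error magnitude e = 1, c = [0, 7, 6, 11, 4].

Step 1: column multipliers v_i = (∏_{j≠i}(α_i − α_j))^{−1} mod 13.
  i = 1 (α = 8): (8−2)(8−1)(8−6)(8−12) = 6·7·2·(−4) = −336 ≡ 2, so v_1 = 2^{−1} = 7 (mod 13).
  i = 2 (α = 2): (2−8)(2−1)(2−6)(2−12) = (−6)·1·(−4)·(−10) = −240 ≡ 7, so v_2 = 7^{−1} = 2 (mod 13).
  i = 3 (α = 1): (1−8)(1−2)(1−6)(1−12) = (−7)·(−1)·(−5)·(−11) = 385 ≡ 8, so v_3 = 8^{−1} = 5 (mod 13).
  i = 4 (α = 6): (6−8)(6−2)(6−1)(6−12) = (−2)·4·5·(−6) = 240 ≡ 6, so v_4 = 6^{−1} = 11 (mod 13).
  i = 5 (α = 12): (12−8)(12−2)(12−1)(12−6) = 4·10·11·6 = 2640 ≡ 1, so v_5 = 1^{−1} = 1 (mod 13).
  v = [7, 2, 5, 11, 1].
Step 2: syndromes of r = [0, 7, 6, 12, 4] (all sums mod 13).
  S_0 = Σ v_i r_i = 7·0 + 2·7 + 5·6 + 11·12 + 1·4 = 180 ≡ 11.
  S_1 = Σ v_i α_i r_i = 7·8·0 + 2·2·7 + 5·1·6 + 11·6·12 + 1·12·4 = 898 ≡ 1.
  α_i^2 mod 13 = [12, 4, 1, 10, 1].
  S_2 = Σ v_i α_i^2 r_i = 7·12·0 + 2·4·7 + 5·1·6 + 11·10·12 + 1·1·4 = 1410 ≡ 6.
  S = (11, 1, 6) ≠ 0, so r is not a codeword (an error is present).
Step 3: locate the error. For a single error e at position i, S_ℓ = v_i·e·α_i^ℓ, so α_err = S_1/S_0.
  S_0^{−1} = 11^{−1} = 6 (mod 13), so α_err = 1·6 = 6 ≡ 6 = α_4. Error position i = 4.
  Consistency check: S_2/S_1 = 6·1 = 6 ≡ 6 = α_err ✓ (single-error assumption holds).
Step 4: error magnitude e = S_0/v_4 = S_0·∏_{j≠4}(α_4 − α_j) = 11·6 = 66 ≡ 1 (mod 13).
Step 5: correct position 4: c_4 = r_4 − e = 12 − 1 ≡ 11 (mod 13). Hence c = [0, 7, 6, 11, 4].
  Check: interpolating c through the α_i gives m(x) = 5 + 1·x (degree < 2) with m(α_i) = c_i for every i, so c is indeed a codeword.


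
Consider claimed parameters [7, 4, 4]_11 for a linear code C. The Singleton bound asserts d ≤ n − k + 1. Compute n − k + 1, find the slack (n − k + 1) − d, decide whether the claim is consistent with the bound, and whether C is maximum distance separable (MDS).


Singleton RHS = n − k + 1 = 4, slack = 0, bound satisfied, MDS.

Singleton bound: d ≤ n − k + 1.
Here n = 7, k = 4, so n − k + 1 = 4.
Given d = 4, check d ≤ 4: YES.
Slack = (n − k + 1) − d = 0.
The code is MDS (slack = 0).
Description: the claimed parameters are [7, 4, 4]_11; such a code would be MDS (meets Singleton bound).


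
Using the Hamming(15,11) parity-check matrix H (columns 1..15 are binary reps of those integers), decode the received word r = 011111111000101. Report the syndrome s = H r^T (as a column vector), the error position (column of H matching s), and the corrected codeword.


s = (0, 0, 1, 0)^T, error position = 2, corrected codeword c = 001111111000101

Compute s = H r^T mod 2 one row at a time:
  s_1 = 1 + 1 + 0 + 0 + 0 + 1 + 0 + 1 = 4 ≡ 0 (mod 2).
  s_2 = 1 + 1 + 1 + 1 + 0 + 1 + 0 + 1 = 6 ≡ 0 (mod 2).
  s_3 = 1 + 1 + 1 + 1 + 0 + 0 + 0 + 1 = 5 ≡ 1 (mod 2).
  s_4 = 0 + 1 + 1 + 1 + 1 + 0 + 1 + 1 = 6 ≡ 0 (mod 2).
s = (0, 0, 1, 0)^T — this equals column 2 of H (binary 0010), so error is at position 2.
Correct: flip bit 2 of r = 011111111000101 to get c = 001111111000101.


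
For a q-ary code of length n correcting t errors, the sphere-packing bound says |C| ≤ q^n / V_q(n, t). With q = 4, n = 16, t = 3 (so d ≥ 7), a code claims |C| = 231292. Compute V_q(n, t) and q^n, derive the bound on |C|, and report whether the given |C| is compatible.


V_q(n, t) = 16249, q^n = 4294967296, Hamming bound = 264321, |C| = 231292 ≤ bound (satisfied).

Step 1: Compute V_q(n, t) = Σ_{j=0}^3 C(n, j) (q−1)^j.
  j = 0: C(16,0)·(3)^0 = 1·1 = 1.
  j = 1: C(16,1)·(3)^1 = 16·3 = 48.
  j = 2: C(16,2)·(3)^2 = 120·9 = 1080.
  j = 3: C(16,3)·(3)^3 = 560·27 = 15120.
  V_q(n, t) = 1 + 48 + 1080 + 15120 = 16249.
Step 2: q^n = 4^16 = 4294967296.
Step 3: Hamming bound ⌊q^n / V_q(n,t)⌋ = ⌊4294967296/16249⌋ = 264321.
Step 4: Compare |C| = 231292 to 264321: satisfied.
The claimed |C| lies below the Hamming bound.
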